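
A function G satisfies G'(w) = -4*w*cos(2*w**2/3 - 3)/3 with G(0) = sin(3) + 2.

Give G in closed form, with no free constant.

G(w) = 2 - sin(2*w**2/3 - 3)

The substitution u = 2*w**2/3 - 3 works: G'(w) is exactly (dG/du)*(du/dw) for that inner function.
A general antiderivative is -sin(2*w**2/3 - 3) + C.
The condition gives C = sin(3) + 2 - (sin(3)) = 2.
So G(w) = 2 - sin(2*w**2/3 - 3).
Check: d/dw[2 - sin(2*w**2/3 - 3)] = -4*w*cos(2*w**2/3 - 3)/3 = G'(w).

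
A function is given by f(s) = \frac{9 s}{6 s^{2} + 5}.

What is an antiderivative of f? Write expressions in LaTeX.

An antiderivative is F(s) = \frac{3 \log{\left(2 s^{2} + \frac{5}{3} \right)}}{4}.

f matches the chain-rule pattern g'(h)*h' with inner function h(s) = 2 s^{2} + \frac{5}{3}; substituting u = h(s) collapses the integral.
Check: d/ds[\frac{3 \log{\left(2 s^{2} + \frac{5}{3} \right)}}{4}] = \frac{9 s}{6 s^{2} + 5} = f(s).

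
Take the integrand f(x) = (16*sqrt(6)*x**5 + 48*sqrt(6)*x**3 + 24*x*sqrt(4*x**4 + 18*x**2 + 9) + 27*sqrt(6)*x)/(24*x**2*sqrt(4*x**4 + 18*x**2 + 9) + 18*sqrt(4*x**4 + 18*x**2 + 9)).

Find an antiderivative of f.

A candidate is checked by its d/dx: the result must match f(x).
Check: d/dx[(sqrt(6)*sqrt(4*x**4 + 18*x**2 + 9) + 6*log(4*x**2 + 3))/12] = (16*sqrt(6)*x**5 + 48*sqrt(6)*x**3 + 24*x*sqrt(4*x**4 + 18*x**2 + 9) + 27*sqrt(6)*x)/(24*x**2*sqrt(4*x**4 + 18*x**2 + 9) + 18*sqrt(4*x**4 + 18*x**2 + 9)) = f(x).

An antiderivative is F(x) = (sqrt(6)*sqrt(4*x**4 + 18*x**2 + 9) + 6*log(4*x**2 + 3))/12.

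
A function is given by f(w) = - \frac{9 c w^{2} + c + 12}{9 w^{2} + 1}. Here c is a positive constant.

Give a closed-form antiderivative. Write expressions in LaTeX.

An antiderivative F(w) passes only if d/dw[F] lands on f(w) exactly.
Check: d/dw[- c w - 4 \operatorname{atan}{\left(3 w \right)}] = \frac{- 9 c w^{2} - c - 12}{9 w^{2} + 1}, which equals f(w).

An antiderivative is F(w) = - c w - 4 \operatorname{atan}{\left(3 w \right)}.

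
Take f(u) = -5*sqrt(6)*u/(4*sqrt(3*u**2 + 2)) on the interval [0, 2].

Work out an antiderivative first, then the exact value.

The substitution w = 2*u**2 + 4/3 works: f is exactly (dF/dw)*(dw/du) for that inner function.
F(u) = -5*sqrt(6)*sqrt(3*u**2 + 2)/12 is an antiderivative of f.
Check: d/du[-5*sqrt(6)*sqrt(3*u**2 + 2)/12] = -5*sqrt(6)*u/(4*sqrt(3*u**2 + 2)) = f(u).
F(2) = -5*sqrt(21)/6; F(0) = -5*sqrt(3)/6.
Integral = F(2) - F(0) = -5*sqrt(21)/6 + 5*sqrt(3)/6.

Antiderivative: F(u) = -5*sqrt(6)*sqrt(3*u**2 + 2)/12; value = -5*sqrt(21)/6 + 5*sqrt(3)/6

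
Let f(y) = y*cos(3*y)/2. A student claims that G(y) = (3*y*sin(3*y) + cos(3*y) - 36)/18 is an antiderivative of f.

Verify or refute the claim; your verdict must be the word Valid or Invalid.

Valid - the claim checks out under differentiation.

d/dy[G] = y*cos(3*y)/2
This equals f(y) exactly, so the claim holds.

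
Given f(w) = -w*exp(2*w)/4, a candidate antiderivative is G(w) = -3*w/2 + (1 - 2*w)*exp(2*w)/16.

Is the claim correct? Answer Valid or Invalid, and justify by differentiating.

d/dw[G] = -w*exp(2*w)/4 - 3/2
d/dw[G] - f(w) = -3/2 != 0.

Invalid: d/dw[G] - f = -3/2, which is not 0.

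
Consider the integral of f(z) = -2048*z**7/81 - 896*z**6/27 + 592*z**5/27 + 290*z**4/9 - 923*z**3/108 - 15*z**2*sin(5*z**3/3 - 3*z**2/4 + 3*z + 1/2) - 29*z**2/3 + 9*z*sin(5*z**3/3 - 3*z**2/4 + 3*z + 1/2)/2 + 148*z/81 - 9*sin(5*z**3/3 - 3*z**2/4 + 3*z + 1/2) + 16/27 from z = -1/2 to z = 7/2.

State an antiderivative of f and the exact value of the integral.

Antiderivative: F(z) = -256*z**8/81 - 128*z**7/27 + 296*z**6/81 + 58*z**5/9 - 923*z**4/432 - 29*z**3/9 + 74*z**2/81 + 16*z/27 + 3*cos(5*z**3/3 - 3*z**2/4 + 3*z + 1/2); value = -2208365/24 + 3*cos(3517/48) - 3*cos(67/48)

The integrand splits into summands that can be handled one at a time.
F(z) = -256*z**8/81 - 128*z**7/27 + 296*z**6/81 + 58*z**5/9 - 923*z**4/432 - 29*z**3/9 + 74*z**2/81 + 16*z/27 + 3*cos(5*z**3/3 - 3*z**2/4 + 3*z + 1/2) is an antiderivative of f.
Check: d/dz[-256*z**8/81 - 128*z**7/27 + 296*z**6/81 + 58*z**5/9 - 923*z**4/432 - 29*z**3/9 + 74*z**2/81 + 16*z/27 + 3*cos(5*z**3/3 - 3*z**2/4 + 3*z + 1/2)] = -2048*z**7/81 - 896*z**6/27 + 592*z**5/27 + 290*z**4/9 - 923*z**3/108 - 15*z**2*sin(5*z**3/3 - 3*z**2/4 + 3*z + 1/2) - 29*z**2/3 + 9*z*sin(5*z**3/3 - 3*z**2/4 + 3*z + 1/2)/2 + 148*z/81 - 9*sin(5*z**3/3 - 3*z**2/4 + 3*z + 1/2) + 16/27 = f(z).
F(7/2) = -636008555/6912 + 3*cos(3517/48); F(-1/2) = 565/6912 + 3*cos(67/48).
Integral = F(7/2) - F(-1/2) = -2208365/24 + 3*cos(3517/48) - 3*cos(67/48).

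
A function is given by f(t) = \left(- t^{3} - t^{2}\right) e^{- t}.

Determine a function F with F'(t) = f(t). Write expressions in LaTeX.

Recognize the product-rule pattern: f = u'v + uv' with u = t^{3} + 4 t^{2} + 8 t + 8, v = e^{- t}, so integration by parts undoes it.
Check: d/dt[\left(t^{3} + 4 t^{2} + 8 t + 8\right) e^{- t}] = \left(- t^{3} - t^{2}\right) e^{- t} = f(t).

An antiderivative is F(t) = \left(t^{3} + 4 t^{2} + 8 t + 8\right) e^{- t}.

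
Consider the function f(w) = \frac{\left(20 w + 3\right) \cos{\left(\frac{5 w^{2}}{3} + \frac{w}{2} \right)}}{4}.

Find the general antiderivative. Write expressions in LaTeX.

f matches the chain-rule pattern g'(h)*h' with inner function h(w) = \frac{5 w^{2}}{3} + \frac{w}{2}; substituting u = h(w) collapses the integral.
Check: d/dw[\frac{3 \sin{\left(\frac{5 w^{2}}{3} + \frac{w}{2} \right)}}{2}] = 5 w \cos{\left(\frac{5 w^{2}}{3} + \frac{w}{2} \right)} + \frac{3 \cos{\left(\frac{5 w^{2}}{3} + \frac{w}{2} \right)}}{4}, which equals f(w).

F(w) = \frac{3 \sin{\left(\frac{5 w^{2}}{3} + \frac{w}{2} \right)}}{2} + C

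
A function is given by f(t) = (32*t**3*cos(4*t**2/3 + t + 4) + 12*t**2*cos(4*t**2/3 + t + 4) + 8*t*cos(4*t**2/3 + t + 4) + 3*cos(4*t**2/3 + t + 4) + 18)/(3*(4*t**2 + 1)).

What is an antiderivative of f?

A candidate is checked by its d/dt: the result must match f(t).
Check: d/dt[sin(4*t**2/3 + t + 4) + 3*atan(2*t)] = (32*t**3*cos(4*t**2/3 + t + 4) + 12*t**2*cos(4*t**2/3 + t + 4) + 8*t*cos(4*t**2/3 + t + 4) + 3*cos(4*t**2/3 + t + 4) + 18)/(12*t**2 + 3), which equals f(t).

An antiderivative is F(t) = sin(4*t**2/3 + t + 4) + 3*atan(2*t).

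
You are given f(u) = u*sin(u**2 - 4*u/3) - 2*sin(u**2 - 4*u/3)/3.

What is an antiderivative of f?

An antiderivative is F(u) = -cos(u**2 - 4*u/3)/2.

The substitution w = u**2 - 4*u/3 works: f is exactly (dF/dw)*(dw/du) for that inner function.
Check: d/du[-cos(u**2 - 4*u/3)/2] = u*sin(u**2 - 4*u/3) - 2*sin(u**2 - 4*u/3)/3 = f(u).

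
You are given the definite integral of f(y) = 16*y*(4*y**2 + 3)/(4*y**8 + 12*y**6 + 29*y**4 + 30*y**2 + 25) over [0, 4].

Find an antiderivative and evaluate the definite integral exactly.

Antiderivative: F(y) = -8/(2*y**4 + 3*y**2 + 5); value = 896/565

The substitution u = y**4 + 3*y**2/2 + 5/2 works: f is exactly (dF/du)*(du/dy) for that inner function.
F(y) = -8/(2*y**4 + 3*y**2 + 5) is an antiderivative of f.
Check: d/dy[-8/(2*y**4 + 3*y**2 + 5)] = (64*y**3 + 48*y)/(4*y**8 + 12*y**6 + 29*y**4 + 30*y**2 + 25), which equals f(y).
F(4) = -8/565; F(0) = -8/5.
Integral = F(4) - F(0) = 896/565.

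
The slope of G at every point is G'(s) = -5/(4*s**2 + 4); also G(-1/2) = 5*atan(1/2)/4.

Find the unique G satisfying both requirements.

For G(s) to be correct, d/ds[G] must agree with the stated G'(s) identically.
A general antiderivative is -5*atan(s)/4 + C.
The condition gives C = 5*atan(1/2)/4 - (5*atan(1/2)/4) = 0.
So G(s) = -5*atan(s)/4.
Check: d/ds[-5*atan(s)/4] = -5/(4*s**2 + 4) = G'(s).

G(s) = -5*atan(s)/4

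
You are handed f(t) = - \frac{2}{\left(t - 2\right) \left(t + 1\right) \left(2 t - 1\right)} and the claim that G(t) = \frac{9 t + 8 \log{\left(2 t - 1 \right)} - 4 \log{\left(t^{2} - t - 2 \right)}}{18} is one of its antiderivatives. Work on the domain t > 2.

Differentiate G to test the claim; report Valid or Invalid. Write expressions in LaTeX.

Invalid: d/dt[G] - f = \frac{1}{2}, which is not 0.

d/dt[G] = \frac{2 t^{3} - 3 t^{2} - 3 t - 2}{4 t^{3} - 6 t^{2} - 6 t + 4}
d/dt[G] - f(t) = \frac{1}{2} != 0.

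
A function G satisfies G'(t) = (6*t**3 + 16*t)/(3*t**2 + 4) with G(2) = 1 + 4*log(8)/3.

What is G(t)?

G(t) = t**2 + 4*log(3*t**2/2 + 2)/3 - 3

Any candidate G(t) must reproduce the stated G'(t) exactly.
A general antiderivative is t**2 + 4*log(3*t**2/2 + 2)/3 - 4 + C.
The condition gives C = 1 + 4*log(8)/3 - (4*log(8)/3) = 1.
So G(t) = t**2 + 4*log(3*t**2/2 + 2)/3 - 3.
Check: d/dt[t**2 + 4*log(3*t**2/2 + 2)/3 - 3] = (6*t**3 + 16*t)/(3*t**2 + 4) = G'(t).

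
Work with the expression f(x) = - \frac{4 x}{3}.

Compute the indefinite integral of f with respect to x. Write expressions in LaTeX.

Check any antiderivative F(x) by computing F'(x) and comparing it with f(x).
Check: d/dx[\frac{9 - 2 x^{2}}{3}] = - \frac{4 x}{3} = f(x).

F(x) = \frac{9 - 2 x^{2}}{3} + C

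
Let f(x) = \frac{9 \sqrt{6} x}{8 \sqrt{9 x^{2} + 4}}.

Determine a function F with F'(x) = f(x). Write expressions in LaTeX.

An antiderivative is F(x) = \frac{\sqrt{6} \sqrt{9 x^{2} + 4}}{8}.

f matches the chain-rule pattern g'(h)*h' with inner function h(x) = \frac{3 x^{2}}{2} + \frac{2}{3}; substituting u = h(x) collapses the integral.
Check: d/dx[\frac{\sqrt{6} \sqrt{9 x^{2} + 4}}{8}] = \frac{9 \sqrt{6} x}{8 \sqrt{9 x^{2} + 4}} = f(x).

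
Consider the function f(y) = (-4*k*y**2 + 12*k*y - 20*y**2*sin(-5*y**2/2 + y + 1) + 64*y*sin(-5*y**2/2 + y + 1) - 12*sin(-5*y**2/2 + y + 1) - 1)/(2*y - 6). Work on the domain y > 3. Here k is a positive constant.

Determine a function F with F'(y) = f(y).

An antiderivative F(y) passes only if d/dy[F] lands on f(y) exactly.
Check: d/dy[(-2*k*y**2 - log(y - 3) - 4*cos(-5*y**2/2 + y + 1))/2] = (-4*k*y**2 + 12*k*y - 20*y**2*sin(-5*y**2/2 + y + 1) + 64*y*sin(-5*y**2/2 + y + 1) - 12*sin(-5*y**2/2 + y + 1) - 1)/(2*y - 6) = f(y).

An antiderivative is F(y) = (-2*k*y**2 - log(y - 3) - 4*cos(-5*y**2/2 + y + 1))/2.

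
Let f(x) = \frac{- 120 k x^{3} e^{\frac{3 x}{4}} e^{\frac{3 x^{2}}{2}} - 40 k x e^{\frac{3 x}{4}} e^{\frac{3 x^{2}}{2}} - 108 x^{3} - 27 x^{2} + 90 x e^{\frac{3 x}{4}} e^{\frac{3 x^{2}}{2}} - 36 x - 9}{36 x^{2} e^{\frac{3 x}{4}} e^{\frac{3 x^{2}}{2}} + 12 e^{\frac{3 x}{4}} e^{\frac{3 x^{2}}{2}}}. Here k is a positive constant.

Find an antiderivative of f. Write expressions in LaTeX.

Check any antiderivative F(x) by computing F'(x) and comparing it with f(x).
Check: d/dx[- \frac{5 k x^{2}}{3} + e^{- \frac{3 x^{2}}{2} - \frac{3 x}{4}} + \frac{5 \log{\left(3 x^{2} + 1 \right)}}{4}] = \frac{- 120 k x^{3} e^{\frac{3 x}{4}} e^{\frac{3 x^{2}}{2}} - 40 k x e^{\frac{3 x}{4}} e^{\frac{3 x^{2}}{2}} - 108 x^{3} - 27 x^{2} + 90 x e^{\frac{3 x}{4}} e^{\frac{3 x^{2}}{2}} - 36 x - 9}{36 x^{2} e^{\frac{3 x}{4}} e^{\frac{3 x^{2}}{2}} + 12 e^{\frac{3 x}{4}} e^{\frac{3 x^{2}}{2}}} = f(x).

An antiderivative is F(x) = - \frac{5 k x^{2}}{3} + e^{- \frac{3 x^{2}}{2} - \frac{3 x}{4}} + \frac{5 \log{\left(3 x^{2} + 1 \right)}}{4}.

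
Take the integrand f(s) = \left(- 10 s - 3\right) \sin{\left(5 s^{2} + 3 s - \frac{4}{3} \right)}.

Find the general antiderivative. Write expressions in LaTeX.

F(s) = \cos{\left(5 s^{2} + 3 s - \frac{4}{3} \right)} + C

The substitution u = 5 s^{2} + 3 s - \frac{4}{3} works: f is exactly (dF/du)*(du/ds) for that inner function.
Check: d/ds[\cos{\left(5 s^{2} + 3 s - \frac{4}{3} \right)}] = - 10 s \sin{\left(5 s^{2} + 3 s - \frac{4}{3} \right)} - 3 \sin{\left(5 s^{2} + 3 s - \frac{4}{3} \right)}, which equals f(s).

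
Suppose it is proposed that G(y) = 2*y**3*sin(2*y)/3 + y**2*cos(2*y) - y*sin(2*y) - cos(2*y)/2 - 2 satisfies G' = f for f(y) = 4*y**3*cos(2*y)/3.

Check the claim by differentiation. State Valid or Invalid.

Valid - the claim checks out under differentiation.

d/dy[G] = 4*y**3*cos(2*y)/3
This equals f(y) exactly, so the claim holds.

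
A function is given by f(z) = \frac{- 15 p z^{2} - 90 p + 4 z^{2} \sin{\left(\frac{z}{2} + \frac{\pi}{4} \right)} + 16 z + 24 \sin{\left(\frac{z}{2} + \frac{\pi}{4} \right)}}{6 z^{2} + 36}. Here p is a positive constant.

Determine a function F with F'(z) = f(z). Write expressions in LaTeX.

Any candidate F(z) must reproduce f(z) exactly when differentiated.
Check: d/dz[- \frac{5 p z}{2} + \frac{4 \log{\left(\frac{z^{2}}{2} + 3 \right)}}{3} - \frac{4 \cos{\left(\frac{z}{2} + \frac{\pi}{4} \right)}}{3}] = \frac{- 15 p z^{2} - 90 p + 4 z^{2} \sin{\left(\frac{z}{2} + \frac{\pi}{4} \right)} + 16 z + 24 \sin{\left(\frac{z}{2} + \frac{\pi}{4} \right)}}{6 z^{2} + 36} = f(z).

An antiderivative is F(z) = - \frac{5 p z}{2} + \frac{4 \log{\left(\frac{z^{2}}{2} + 3 \right)}}{3} - \frac{4 \cos{\left(\frac{z}{2} + \frac{\pi}{4} \right)}}{3}.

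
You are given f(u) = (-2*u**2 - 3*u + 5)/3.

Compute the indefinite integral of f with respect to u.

F(u) = -2*u**3/9 - u**2/2 + 5*u/3 + C

Whatever form F(u) takes, F'(u) = f(u) is non-negotiable.
Check: d/du[-2*u**3/9 - u**2/2 + 5*u/3] = -2*u**2/3 - u + 5/3, which equals f(u).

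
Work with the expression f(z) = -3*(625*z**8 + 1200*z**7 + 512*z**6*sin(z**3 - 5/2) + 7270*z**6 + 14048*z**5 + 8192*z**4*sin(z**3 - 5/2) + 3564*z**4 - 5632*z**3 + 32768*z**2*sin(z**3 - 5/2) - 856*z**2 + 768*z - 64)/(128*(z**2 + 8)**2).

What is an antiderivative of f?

An antiderivative is F(z) = -375*z**7/(128*z**2 + 1024) - 225*z**6/(32*z**2 + 256) - 135*z**5/(64*z**2 + 512) + 33*z**4/(8*z**2 + 64) + 27*z**3/(32*z**2 + 256) - 9*z**2/(8*z**2 + 64) + 3*z/(16*z**2 + 128) + 4*cos(z**3 - 5/2).

Check any antiderivative F(z) by computing F'(z) and comparing it with f(z).
Check: d/dz[-375*z**7/(128*z**2 + 1024) - 225*z**6/(32*z**2 + 256) - 135*z**5/(64*z**2 + 512) + 33*z**4/(8*z**2 + 64) + 27*z**3/(32*z**2 + 256) - 9*z**2/(8*z**2 + 64) + 3*z/(16*z**2 + 128) + 4*cos(z**3 - 5/2)] = (-1875*z**8 - 3600*z**7 - 1536*z**6*sin(z**3 - 5/2) - 21810*z**6 - 42144*z**5 - 24576*z**4*sin(z**3 - 5/2) - 10692*z**4 + 16896*z**3 - 98304*z**2*sin(z**3 - 5/2) + 2568*z**2 - 2304*z + 192)/(128*z**4 + 2048*z**2 + 8192), which equals f(z).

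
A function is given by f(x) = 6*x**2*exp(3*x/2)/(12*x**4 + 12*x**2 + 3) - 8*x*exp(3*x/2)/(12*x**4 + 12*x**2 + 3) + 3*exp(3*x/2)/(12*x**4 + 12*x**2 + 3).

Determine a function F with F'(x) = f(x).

An antiderivative is F(x) = 2*exp(3*x/2)/(6*x**2 + 3).

f has the shape u'v + uv' for u = 1/(3*x**2 + 3/2) and v = exp(3*x/2) — it is the derivative of the product u*v.
Check: d/dx[2*exp(3*x/2)/(6*x**2 + 3)] = (6*x**2*exp(3*x/2) - 8*x*exp(3*x/2) + 3*exp(3*x/2))/(12*x**4 + 12*x**2 + 3), which equals f(x).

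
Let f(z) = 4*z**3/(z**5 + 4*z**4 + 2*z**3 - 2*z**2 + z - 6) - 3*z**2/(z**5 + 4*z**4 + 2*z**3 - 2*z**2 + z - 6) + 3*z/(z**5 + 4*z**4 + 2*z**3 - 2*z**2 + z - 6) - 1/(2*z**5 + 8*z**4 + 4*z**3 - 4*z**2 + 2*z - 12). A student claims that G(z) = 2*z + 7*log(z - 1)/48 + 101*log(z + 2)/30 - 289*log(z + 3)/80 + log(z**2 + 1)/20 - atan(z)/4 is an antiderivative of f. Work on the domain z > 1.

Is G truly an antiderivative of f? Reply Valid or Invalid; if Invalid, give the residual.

d/dz[G] = (4*z**5 + 16*z**4 + 16*z**3 - 14*z**2 + 10*z - 25)/(2*z**5 + 8*z**4 + 4*z**3 - 4*z**2 + 2*z - 12)
d/dz[G] - f(z) = 2 != 0.

Invalid: d/dz[G] - f = 2, which is not 0.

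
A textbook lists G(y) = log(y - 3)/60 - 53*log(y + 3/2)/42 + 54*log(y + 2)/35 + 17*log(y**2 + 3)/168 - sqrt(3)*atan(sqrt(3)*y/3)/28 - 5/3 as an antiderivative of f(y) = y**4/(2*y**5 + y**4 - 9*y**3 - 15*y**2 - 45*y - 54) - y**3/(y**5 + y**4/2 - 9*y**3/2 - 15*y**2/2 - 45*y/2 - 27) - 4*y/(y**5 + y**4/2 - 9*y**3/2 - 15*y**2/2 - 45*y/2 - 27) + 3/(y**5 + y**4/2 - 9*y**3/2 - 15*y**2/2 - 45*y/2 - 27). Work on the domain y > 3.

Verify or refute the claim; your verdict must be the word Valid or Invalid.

d/dy[G] = (y**4 - 2*y**3 - 8*y + 6)/(2*y**5 + y**4 - 9*y**3 - 15*y**2 - 45*y - 54)
This equals f(y) exactly, so the claim holds.

Valid. The derivative of G reproduces f.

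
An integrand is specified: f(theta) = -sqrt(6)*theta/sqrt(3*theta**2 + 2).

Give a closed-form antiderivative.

An antiderivative is F(theta) = -sqrt(6)*sqrt(3*theta**2 + 2)/3.

The substitution u = 2*theta**2 + 4/3 works: f is exactly (dF/du)*(du/dtheta) for that inner function.
Check: d/dtheta[-sqrt(6)*sqrt(3*theta**2 + 2)/3] = -sqrt(6)*theta/sqrt(3*theta**2 + 2) = f(theta).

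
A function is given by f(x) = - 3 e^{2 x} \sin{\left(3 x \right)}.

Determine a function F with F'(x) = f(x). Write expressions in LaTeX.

A first test for any F(x): its x-derivative must equal f(x) identically.
Check: d/dx[- \frac{6 e^{2 x} \sin{\left(3 x \right)}}{13} + \frac{9 e^{2 x} \cos{\left(3 x \right)}}{13}] = - 3 e^{2 x} \sin{\left(3 x \right)} = f(x).

An antiderivative is F(x) = - \frac{6 e^{2 x} \sin{\left(3 x \right)}}{13} + \frac{9 e^{2 x} \cos{\left(3 x \right)}}{13}.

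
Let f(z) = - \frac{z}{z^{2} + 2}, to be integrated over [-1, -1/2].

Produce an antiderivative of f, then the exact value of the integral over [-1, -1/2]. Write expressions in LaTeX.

Antiderivative: F(z) = - \frac{\log{\left(\frac{z^{2}}{2} + 1 \right)}}{2}; value = - \frac{\log{\left(\frac{9}{8} \right)}}{2} + \frac{\log{\left(\frac{3}{2} \right)}}{2}

The substitution u = \frac{z^{2}}{2} + 1 works: f is exactly (dF/du)*(du/dz) for that inner function.
F(z) = - \frac{\log{\left(\frac{z^{2}}{2} + 1 \right)}}{2} is an antiderivative of f.
Check: d/dz[- \frac{\log{\left(\frac{z^{2}}{2} + 1 \right)}}{2}] = - \frac{z}{z^{2} + 2} = f(z).
F(-1/2) = - \frac{\log{\left(\frac{9}{8} \right)}}{2}; F(-1) = - \frac{\log{\left(\frac{3}{2} \right)}}{2}.
Integral = F(-1/2) - F(-1) = - \frac{\log{\left(\frac{9}{8} \right)}}{2} + \frac{\log{\left(\frac{3}{2} \right)}}{2}.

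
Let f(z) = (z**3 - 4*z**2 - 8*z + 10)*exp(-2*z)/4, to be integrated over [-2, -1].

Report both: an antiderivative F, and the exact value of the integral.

Antiderivative: F(z) = (-4*z**3 + 10*z**2 + 42*z - 19)*exp(-2*z)/32; value = -47*exp(2)/32 + 31*exp(4)/32

f has the shape u'v + uv' for u = -z**3/8 + 5*z**2/16 + 21*z/16 - 19/32 and v = exp(-2*z) — it is the derivative of the product u*v.
F(z) = (-4*z**3 + 10*z**2 + 42*z - 19)*exp(-2*z)/32 is an antiderivative of f.
Check: d/dz[(-4*z**3 + 10*z**2 + 42*z - 19)*exp(-2*z)/32] = (z**3 - 4*z**2 - 8*z + 10)*exp(-2*z)/4 = f(z).
F(-1) = -47*exp(2)/32; F(-2) = -31*exp(4)/32.
Integral = F(-1) - F(-2) = -47*exp(2)/32 + 31*exp(4)/32.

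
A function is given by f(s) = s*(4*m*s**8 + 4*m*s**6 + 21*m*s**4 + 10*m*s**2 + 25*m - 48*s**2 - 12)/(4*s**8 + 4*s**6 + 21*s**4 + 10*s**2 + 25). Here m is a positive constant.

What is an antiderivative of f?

An antiderivative is F(s) = m*s**2/2 + 3/(s**4 + s**2/2 + 5/2).

Differentiate the proposed F(s) back; it has to land on f(s) exactly.
Check: d/ds[m*s**2/2 + 3/(s**4 + s**2/2 + 5/2)] = (4*m*s**9 + 4*m*s**7 + 21*m*s**5 + 10*m*s**3 + 25*m*s - 48*s**3 - 12*s)/(4*s**8 + 4*s**6 + 21*s**4 + 10*s**2 + 25), which equals f(s).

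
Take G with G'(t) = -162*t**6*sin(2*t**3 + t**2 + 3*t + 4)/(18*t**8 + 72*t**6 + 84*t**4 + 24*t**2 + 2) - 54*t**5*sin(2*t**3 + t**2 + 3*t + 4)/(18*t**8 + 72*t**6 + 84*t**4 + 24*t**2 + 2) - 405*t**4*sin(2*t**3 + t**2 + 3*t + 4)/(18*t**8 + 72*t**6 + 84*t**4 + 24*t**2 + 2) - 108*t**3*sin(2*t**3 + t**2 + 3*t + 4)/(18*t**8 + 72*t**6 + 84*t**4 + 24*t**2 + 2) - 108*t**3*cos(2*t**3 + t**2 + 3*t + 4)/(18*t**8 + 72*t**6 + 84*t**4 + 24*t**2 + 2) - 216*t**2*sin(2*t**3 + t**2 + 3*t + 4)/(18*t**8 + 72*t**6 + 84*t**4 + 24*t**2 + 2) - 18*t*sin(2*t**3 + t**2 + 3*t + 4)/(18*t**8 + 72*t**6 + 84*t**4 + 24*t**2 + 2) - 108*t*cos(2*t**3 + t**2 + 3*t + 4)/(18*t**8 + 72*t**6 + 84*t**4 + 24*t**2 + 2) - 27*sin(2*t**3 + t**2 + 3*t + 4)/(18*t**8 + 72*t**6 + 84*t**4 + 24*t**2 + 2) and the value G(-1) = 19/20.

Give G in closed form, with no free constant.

Recognize the product-rule pattern: G'(t) = u'v + uv' with u = 3/(2*(t**4 + 2*t**2 + 1/3)), v = cos(2*t**3 + t**2 + 3*t + 4), so integration by parts undoes it.
A general antiderivative is 3*cos(2*t**3 + t**2 + 3*t + 4)/(2*(t**4 + 2*t**2 + 1/3)) + C.
The condition gives C = 19/20 - (9/20) = 1/2.
So G(t) = (3*t**4 + 6*t**2 + 9*cos(2*t**3 + t**2 + 3*t + 4) + 1)/(2*(3*t**4 + 6*t**2 + 1)).
Check: d/dt[(3*t**4 + 6*t**2 + 9*cos(2*t**3 + t**2 + 3*t + 4) + 1)/(2*(3*t**4 + 6*t**2 + 1))] = (-162*t**6*sin(2*t**3 + t**2 + 3*t + 4) - 54*t**5*sin(2*t**3 + t**2 + 3*t + 4) - 405*t**4*sin(2*t**3 + t**2 + 3*t + 4) - 108*t**3*sin(2*t**3 + t**2 + 3*t + 4) - 108*t**3*cos(2*t**3 + t**2 + 3*t + 4) - 216*t**2*sin(2*t**3 + t**2 + 3*t + 4) - 18*t*sin(2*t**3 + t**2 + 3*t + 4) - 108*t*cos(2*t**3 + t**2 + 3*t + 4) - 27*sin(2*t**3 + t**2 + 3*t + 4))/(18*t**8 + 72*t**6 + 84*t**4 + 24*t**2 + 2), which equals G'(t).

G(t) = (3*t**4 + 6*t**2 + 9*cos(2*t**3 + t**2 + 3*t + 4) + 1)/(2*(3*t**4 + 6*t**2 + 1))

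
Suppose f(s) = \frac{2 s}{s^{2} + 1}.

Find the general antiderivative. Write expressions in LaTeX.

f matches the chain-rule pattern g'(h)*h' with inner function h(s) = s^{2} + 1; substituting u = h(s) collapses the integral.
Check: d/ds[\log{\left(s^{2} + 1 \right)}] = \frac{2 s}{s^{2} + 1} = f(s).

F(s) = \log{\left(s^{2} + 1 \right)} + C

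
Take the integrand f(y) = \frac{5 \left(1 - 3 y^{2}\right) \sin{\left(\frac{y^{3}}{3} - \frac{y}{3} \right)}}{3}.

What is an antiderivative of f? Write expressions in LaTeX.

An antiderivative is F(y) = 5 \cos{\left(\frac{y^{3}}{3} - \frac{y}{3} \right)}.

f matches the chain-rule pattern g'(h)*h' with inner function h(y) = \frac{y^{3}}{3} - \frac{y}{3}; substituting u = h(y) collapses the integral.
Check: d/dy[5 \cos{\left(\frac{y^{3}}{3} - \frac{y}{3} \right)}] = - 5 y^{2} \sin{\left(\frac{y^{3}}{3} - \frac{y}{3} \right)} + \frac{5 \sin{\left(\frac{y^{3}}{3} - \frac{y}{3} \right)}}{3}, which equals f(y).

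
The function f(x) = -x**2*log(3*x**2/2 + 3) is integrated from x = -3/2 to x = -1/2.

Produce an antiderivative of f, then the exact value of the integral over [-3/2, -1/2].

Antiderivative: F(x) = -x**3*log(3*x**2/2 + 3)/3 + 2*x**3/9 - 4*x/3 + 4*sqrt(2)*atan(sqrt(2)*x/2)/3; value = -9*log(51/8)/8 - 4*sqrt(2)*atan(sqrt(2)/4)/3 - 11/18 + log(27/8)/24 + 4*sqrt(2)*atan(3*sqrt(2)/4)/3

An antiderivative F(x) passes only if d/dx[F] lands on f(x) exactly.
F(x) = -x**3*log(3*x**2/2 + 3)/3 + 2*x**3/9 - 4*x/3 + 4*sqrt(2)*atan(sqrt(2)*x/2)/3 is an antiderivative of f.
Check: d/dx[-x**3*log(3*x**2/2 + 3)/3 + 2*x**3/9 - 4*x/3 + 4*sqrt(2)*atan(sqrt(2)*x/2)/3] = -x**2*log(x**2/2 + 1) - x**2*log(3), which equals f(x).
F(-1/2) = -4*sqrt(2)*atan(sqrt(2)/4)/3 + log(27/8)/24 + 23/36; F(-3/2) = -4*sqrt(2)*atan(3*sqrt(2)/4)/3 + 5/4 + 9*log(51/8)/8.
Integral = F(-1/2) - F(-3/2) = -9*log(51/8)/8 - 4*sqrt(2)*atan(sqrt(2)/4)/3 - 11/18 + log(27/8)/24 + 4*sqrt(2)*atan(3*sqrt(2)/4)/3.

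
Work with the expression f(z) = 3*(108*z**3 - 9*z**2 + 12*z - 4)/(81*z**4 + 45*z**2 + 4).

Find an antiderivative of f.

An antiderivative is F(z) = 2*log(3*z**2/2 + 2/3) - atan(3*z).

A first test for any F(z): its z-derivative must equal f(z) identically.
Check: d/dz[2*log(3*z**2/2 + 2/3) - atan(3*z)] = (324*z**3 - 27*z**2 + 36*z - 12)/(81*z**4 + 45*z**2 + 4), which equals f(z).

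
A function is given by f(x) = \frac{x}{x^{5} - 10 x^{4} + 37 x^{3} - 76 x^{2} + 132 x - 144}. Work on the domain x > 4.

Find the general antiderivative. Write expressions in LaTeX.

F(x) = \frac{\log{\left(x - 4 \right)}}{5} - \frac{34 \log{\left(x - 3 \right)}}{169} + \frac{\log{\left(x^{2} + 4 \right)}}{1690} + \frac{29 \operatorname{atan}{\left(\frac{x}{2} \right)}}{1690} + \frac{3}{13 x - 39} + C

The denominator factors as \left(x - 4\right) \left(x - 3\right)^{2} \left(x^{2} + 4\right); partial fractions split f into directly integrable pieces: \frac{x + 29}{845 \left(x^{2} + 4\right)} - \frac{34}{169 \left(x - 3\right)} - \frac{3}{13 \left(x - 3\right)^{2}} + \frac{1}{5 \left(x - 4\right)}.
Check: d/dx[\frac{\log{\left(x - 4 \right)}}{5} - \frac{34 \log{\left(x - 3 \right)}}{169} + \frac{\log{\left(x^{2} + 4 \right)}}{1690} + \frac{29 \operatorname{atan}{\left(\frac{x}{2} \right)}}{1690} + \frac{3}{13 x - 39}] = \frac{x}{x^{5} - 10 x^{4} + 37 x^{3} - 76 x^{2} + 132 x - 144} = f(x).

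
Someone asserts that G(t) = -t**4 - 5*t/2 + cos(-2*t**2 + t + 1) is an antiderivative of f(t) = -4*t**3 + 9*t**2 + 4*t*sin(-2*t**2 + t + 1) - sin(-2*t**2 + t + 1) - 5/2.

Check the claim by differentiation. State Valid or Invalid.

d/dt[G] = -4*t**3 + 4*t*sin(-2*t**2 + t + 1) - sin(-2*t**2 + t + 1) - 5/2
d/dt[G] - f(t) = -9*t**2 != 0.

Invalid: d/dt[G] - f = -9*t**2, which is not 0.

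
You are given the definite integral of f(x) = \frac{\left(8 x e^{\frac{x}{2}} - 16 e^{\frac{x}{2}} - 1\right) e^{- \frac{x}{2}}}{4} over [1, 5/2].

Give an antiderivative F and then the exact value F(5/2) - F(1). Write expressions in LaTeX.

Any candidate F(x) must reproduce f(x) exactly when differentiated.
F(x) = \frac{\left(6 x^{2} e^{\frac{x}{2}} - 24 x e^{\frac{x}{2}} + 2 e^{\frac{x}{2}} + 3\right) e^{- \frac{x}{2}}}{6} is an antiderivative of f.
Check: d/dx[\frac{\left(6 x^{2} e^{\frac{x}{2}} - 24 x e^{\frac{x}{2}} + 2 e^{\frac{x}{2}} + 3\right) e^{- \frac{x}{2}}}{6}] = \frac{\left(8 x e^{\frac{x}{2}} - 16 e^{\frac{x}{2}} - 1\right) e^{- \frac{x}{2}}}{4} = f(x).
F(5/2) = - \frac{41}{12} + \frac{1}{2 e^{\frac{5}{4}}}; F(1) = - \frac{8}{3} + \frac{1}{2 e^{\frac{1}{2}}}.
Integral = F(5/2) - F(1) = - \frac{3}{4} - \frac{1}{2 e^{\frac{1}{2}}} + \frac{1}{2 e^{\frac{5}{4}}}.

Antiderivative: F(x) = \frac{\left(6 x^{2} e^{\frac{x}{2}} - 24 x e^{\frac{x}{2}} + 2 e^{\frac{x}{2}} + 3\right) e^{- \frac{x}{2}}}{6}; value = - \frac{3}{4} - \frac{1}{2 e^{\frac{1}{2}}} + \frac{1}{2 e^{\frac{5}{4}}}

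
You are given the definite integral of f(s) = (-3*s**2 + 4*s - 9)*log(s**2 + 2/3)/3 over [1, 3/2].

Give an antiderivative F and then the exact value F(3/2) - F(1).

Antiderivative: F(s) = -s**3*log(s**2 + 2/3)/3 + 2*s**3/9 + 2*s**2*log(s**2 + 2/3)/3 - 2*s**2/3 - 3*s*log(s**2 + 2/3) + 50*s/9 + 4*log(s**2 + 2/3)/9 - 50*sqrt(6)*atan(sqrt(6)*s/2)/27; value = -50*sqrt(6)*atan(3*sqrt(6)/4)/27 - 265*log(35/12)/72 + 20*log(5/3)/9 + 89/36 + 50*sqrt(6)*atan(sqrt(6)/2)/27

Any candidate F(s) must reproduce f(s) exactly when differentiated.
F(s) = -s**3*log(s**2 + 2/3)/3 + 2*s**3/9 + 2*s**2*log(s**2 + 2/3)/3 - 2*s**2/3 - 3*s*log(s**2 + 2/3) + 50*s/9 + 4*log(s**2 + 2/3)/9 - 50*sqrt(6)*atan(sqrt(6)*s/2)/27 is an antiderivative of f.
Check: d/ds[-s**3*log(s**2 + 2/3)/3 + 2*s**3/9 + 2*s**2*log(s**2 + 2/3)/3 - 2*s**2/3 - 3*s*log(s**2 + 2/3) + 50*s/9 + 4*log(s**2 + 2/3)/9 - 50*sqrt(6)*atan(sqrt(6)*s/2)/27] = -s**2*log(s**2 + 2/3) + 4*s*log(s**2 + 2/3)/3 - 3*log(s**2 + 2/3), which equals f(s).
F(3/2) = -50*sqrt(6)*atan(3*sqrt(6)/4)/27 - 265*log(35/12)/72 + 91/12; F(1) = -50*sqrt(6)*atan(sqrt(6)/2)/27 - 20*log(5/3)/9 + 46/9.
Integral = F(3/2) - F(1) = -50*sqrt(6)*atan(3*sqrt(6)/4)/27 - 265*log(35/12)/72 + 20*log(5/3)/9 + 89/36 + 50*sqrt(6)*atan(sqrt(6)/2)/27.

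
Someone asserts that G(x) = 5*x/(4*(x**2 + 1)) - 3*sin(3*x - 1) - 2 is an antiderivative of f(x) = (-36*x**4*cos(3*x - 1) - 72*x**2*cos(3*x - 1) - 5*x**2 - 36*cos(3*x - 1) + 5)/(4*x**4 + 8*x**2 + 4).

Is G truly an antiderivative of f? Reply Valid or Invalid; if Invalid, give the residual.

d/dx[G] = (-36*x**4*cos(3*x - 1) - 72*x**2*cos(3*x - 1) - 5*x**2 - 36*cos(3*x - 1) + 5)/(4*x**4 + 8*x**2 + 4)
This equals f(x) exactly, so the claim holds.

Valid: G'(x) = f(x).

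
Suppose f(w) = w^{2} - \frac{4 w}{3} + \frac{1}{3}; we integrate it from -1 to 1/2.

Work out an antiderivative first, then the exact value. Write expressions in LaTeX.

Antiderivative: F(w) = \frac{w \left(w^{2} - 2 w + 1\right)}{3}; value = \frac{11}{8}

Integrate term by term and add the pieces.
F(w) = \frac{w \left(w^{2} - 2 w + 1\right)}{3} is an antiderivative of f.
Check: d/dw[\frac{w \left(w^{2} - 2 w + 1\right)}{3}] = w^{2} - \frac{4 w}{3} + \frac{1}{3} = f(w).
F(1/2) = \frac{1}{24}; F(-1) = - \frac{4}{3}.
Integral = F(1/2) - F(-1) = \frac{11}{8}.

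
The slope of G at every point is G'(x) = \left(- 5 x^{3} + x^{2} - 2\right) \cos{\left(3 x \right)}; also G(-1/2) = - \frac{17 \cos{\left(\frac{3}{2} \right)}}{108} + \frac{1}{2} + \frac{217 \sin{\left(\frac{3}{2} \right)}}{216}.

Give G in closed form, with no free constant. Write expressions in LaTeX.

G(x) = - \frac{5 x^{3} \sin{\left(3 x \right)}}{3} + \frac{x^{2} \sin{\left(3 x \right)}}{3} - \frac{5 x^{2} \cos{\left(3 x \right)}}{3} + \frac{10 x \sin{\left(3 x \right)}}{9} + \frac{2 x \cos{\left(3 x \right)}}{9} - \frac{20 \sin{\left(3 x \right)}}{27} + \frac{10 \cos{\left(3 x \right)}}{27} + \frac{1}{2}

Since d/dx undoes antidifferentiation here, G(x) must give back the stated G'(x).
A general antiderivative is - \frac{5 x^{3} \sin{\left(3 x \right)}}{3} + \frac{x^{2} \sin{\left(3 x \right)}}{3} - \frac{5 x^{2} \cos{\left(3 x \right)}}{3} + \frac{10 x \sin{\left(3 x \right)}}{9} + \frac{2 x \cos{\left(3 x \right)}}{9} - \frac{20 \sin{\left(3 x \right)}}{27} + \frac{10 \cos{\left(3 x \right)}}{27} + C.
The condition gives C = - \frac{17 \cos{\left(\frac{3}{2} \right)}}{108} + \frac{1}{2} + \frac{217 \sin{\left(\frac{3}{2} \right)}}{216} - (- \frac{17 \cos{\left(\frac{3}{2} \right)}}{108} + \frac{217 \sin{\left(\frac{3}{2} \right)}}{216}) = \frac{1}{2}.
So G(x) = - \frac{5 x^{3} \sin{\left(3 x \right)}}{3} + \frac{x^{2} \sin{\left(3 x \right)}}{3} - \frac{5 x^{2} \cos{\left(3 x \right)}}{3} + \frac{10 x \sin{\left(3 x \right)}}{9} + \frac{2 x \cos{\left(3 x \right)}}{9} - \frac{20 \sin{\left(3 x \right)}}{27} + \frac{10 \cos{\left(3 x \right)}}{27} + \frac{1}{2}.
Check: d/dx[- \frac{5 x^{3} \sin{\left(3 x \right)}}{3} + \frac{x^{2} \sin{\left(3 x \right)}}{3} - \frac{5 x^{2} \cos{\left(3 x \right)}}{3} + \frac{10 x \sin{\left(3 x \right)}}{9} + \frac{2 x \cos{\left(3 x \right)}}{9} - \frac{20 \sin{\left(3 x \right)}}{27} + \frac{10 \cos{\left(3 x \right)}}{27} + \frac{1}{2}] = - 5 x^{3} \cos{\left(3 x \right)} + x^{2} \cos{\left(3 x \right)} - 2 \cos{\left(3 x \right)}, which equals G'(x).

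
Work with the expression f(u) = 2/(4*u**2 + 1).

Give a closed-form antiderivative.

An antiderivative is F(u) = atan(2*u).

Since d/du undoes antidifferentiation here, F'(u) = f(u) is required of F(u).
Check: d/du[atan(2*u)] = 2/(4*u**2 + 1) = f(u).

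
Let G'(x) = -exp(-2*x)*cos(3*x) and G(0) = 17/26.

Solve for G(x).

Whatever form G(x) takes, its d/dx must return the stated G'(x).
A general antiderivative is -3*exp(-2*x)*sin(3*x)/13 + 2*exp(-2*x)*cos(3*x)/13 + C.
The condition gives C = 17/26 - (2/13) = 1/2.
So G(x) = 1/2 - 3*exp(-2*x)*sin(3*x)/13 + 2*exp(-2*x)*cos(3*x)/13.
Check: d/dx[1/2 - 3*exp(-2*x)*sin(3*x)/13 + 2*exp(-2*x)*cos(3*x)/13] = -exp(-2*x)*cos(3*x) = G'(x).

G(x) = 1/2 - 3*exp(-2*x)*sin(3*x)/13 + 2*exp(-2*x)*cos(3*x)/13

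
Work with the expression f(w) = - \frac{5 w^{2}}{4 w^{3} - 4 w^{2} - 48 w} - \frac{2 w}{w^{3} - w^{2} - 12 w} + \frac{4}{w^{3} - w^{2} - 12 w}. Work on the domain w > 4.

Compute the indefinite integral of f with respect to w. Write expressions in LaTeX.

The denominator factors as 4 w \left(w - 4\right) \left(w + 3\right); partial fractions split f into directly integrable pieces: - \frac{5}{84 \left(w + 3\right)} - \frac{6}{7 \left(w - 4\right)} - \frac{1}{3 w}.
Check: d/dw[- \frac{28 \log{\left(w \right)} + 72 \log{\left(w - 4 \right)} + 5 \log{\left(w + 3 \right)}}{84}] = \frac{- 5 w^{2} - 8 w + 16}{4 w^{3} - 4 w^{2} - 48 w}, which equals f(w).

F(w) = - \frac{28 \log{\left(w \right)} + 72 \log{\left(w - 4 \right)} + 5 \log{\left(w + 3 \right)}}{84} + C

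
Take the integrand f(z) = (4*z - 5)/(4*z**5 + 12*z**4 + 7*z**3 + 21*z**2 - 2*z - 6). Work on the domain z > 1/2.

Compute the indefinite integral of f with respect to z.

F(z) = (-660*log(z - 1/2) + 2156*log(z + 1/2) - 306*log(z + 3) - 595*log(z**2 + 2) + 245*sqrt(2)*atan(sqrt(2)*z/2))/6930 + C

Factor the denominator ((z + 3)*(2*z - 1)*(2*z + 1)*(z**2 + 2)) and decompose: f = -(17*z - 7)/(99*(z**2 + 2)) + 28/(45*(2*z + 1)) - 4/(21*(2*z - 1)) - 17/(385*(z + 3)); each piece integrates to a log, atan, or power term.
Check: d/dz[(-660*log(z - 1/2) + 2156*log(z + 1/2) - 306*log(z + 3) - 595*log(z**2 + 2) + 245*sqrt(2)*atan(sqrt(2)*z/2))/6930] = (4*z - 5)/(4*z**5 + 12*z**4 + 7*z**3 + 21*z**2 - 2*z - 6) = f(z).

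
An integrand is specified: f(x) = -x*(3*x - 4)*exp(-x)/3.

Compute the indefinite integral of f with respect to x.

f has the shape u'v + uv' for u = x**2 + 2*x/3 + 2/3 and v = exp(-x) — it is the derivative of the product u*v.
Check: d/dx[(3*x**2 + 2*x + 2)*exp(-x)/3] = (-3*x**2 + 4*x)*exp(-x)/3, which equals f(x).

F(x) = (3*x**2 + 2*x + 2)*exp(-x)/3 + C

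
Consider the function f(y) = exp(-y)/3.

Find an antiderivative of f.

Recover f(y) by differentiating a candidate F(y); any mismatch rules it out.
Check: d/dy[-exp(-y)/3] = exp(-y)/3 = f(y).

An antiderivative is F(y) = -exp(-y)/3.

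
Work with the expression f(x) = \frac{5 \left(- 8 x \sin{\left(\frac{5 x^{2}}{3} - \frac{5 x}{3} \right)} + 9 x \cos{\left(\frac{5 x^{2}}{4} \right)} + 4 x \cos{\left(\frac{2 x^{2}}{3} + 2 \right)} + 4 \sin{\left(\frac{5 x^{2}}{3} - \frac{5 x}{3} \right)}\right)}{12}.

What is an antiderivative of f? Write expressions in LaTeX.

An antiderivative is F(x) = \frac{3 \sin{\left(\frac{5 x^{2}}{4} \right)}}{2} + \frac{5 \sin{\left(\frac{2 x^{2}}{3} + 2 \right)}}{4} + \cos{\left(\frac{5 x^{2}}{3} - \frac{5 x}{3} \right)}.

Check any antiderivative F(x) by computing F'(x) and comparing it with f(x).
Check: d/dx[\frac{3 \sin{\left(\frac{5 x^{2}}{4} \right)}}{2} + \frac{5 \sin{\left(\frac{2 x^{2}}{3} + 2 \right)}}{4} + \cos{\left(\frac{5 x^{2}}{3} - \frac{5 x}{3} \right)}] = - \frac{10 x \sin{\left(\frac{5 x^{2}}{3} - \frac{5 x}{3} \right)}}{3} + \frac{15 x \cos{\left(\frac{5 x^{2}}{4} \right)}}{4} + \frac{5 x \cos{\left(\frac{2 x^{2}}{3} + 2 \right)}}{3} + \frac{5 \sin{\left(\frac{5 x^{2}}{3} - \frac{5 x}{3} \right)}}{3}, which equals f(x).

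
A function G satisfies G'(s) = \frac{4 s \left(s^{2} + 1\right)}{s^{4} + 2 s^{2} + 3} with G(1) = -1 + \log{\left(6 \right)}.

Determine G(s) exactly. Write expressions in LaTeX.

G(s) = \log{\left(s^{4} + 2 s^{2} + 3 \right)} - 1

G'(s) matches the chain-rule pattern g'(h)*h' with inner function h(s) = s^{4} + 2 s^{2} + 3; substituting u = h(s) collapses the integral.
A general antiderivative is \log{\left(s^{4} + 2 s^{2} + 3 \right)} + C.
The condition gives C = -1 + \log{\left(6 \right)} - (\log{\left(6 \right)}) = -1.
So G(s) = \log{\left(s^{4} + 2 s^{2} + 3 \right)} - 1.
Check: d/ds[\log{\left(s^{4} + 2 s^{2} + 3 \right)} - 1] = \frac{4 s^{3} + 4 s}{s^{4} + 2 s^{2} + 3}, which equals G'(s).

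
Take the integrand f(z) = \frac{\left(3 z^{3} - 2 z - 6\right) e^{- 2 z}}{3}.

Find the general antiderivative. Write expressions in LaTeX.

Recognize the product-rule pattern: f = u'v + uv' with u = - \frac{z^{3}}{2} - \frac{3 z^{2}}{4} - \frac{5 z}{12} + \frac{19}{24}, v = e^{- 2 z}, so integration by parts undoes it.
Check: d/dz[- \frac{\left(12 z^{3} + 18 z^{2} + 10 z - 19\right) e^{- 2 z}}{24}] = \frac{\left(3 z^{3} - 2 z - 6\right) e^{- 2 z}}{3} = f(z).

F(z) = - \frac{\left(12 z^{3} + 18 z^{2} + 10 z - 19\right) e^{- 2 z}}{24} + C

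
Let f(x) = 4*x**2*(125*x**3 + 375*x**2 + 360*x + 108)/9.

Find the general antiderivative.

F(x) = 2*x**3*(5*x + 6)**3/27 + C

f matches the chain-rule pattern g'(h)*h' with inner function h(x) = -5*x**2/3 - 2*x; substituting u = h(x) collapses the integral.
Check: d/dx[2*x**3*(5*x + 6)**3/27] = 500*x**5/9 + 500*x**4/3 + 160*x**3 + 48*x**2, which equals f(x).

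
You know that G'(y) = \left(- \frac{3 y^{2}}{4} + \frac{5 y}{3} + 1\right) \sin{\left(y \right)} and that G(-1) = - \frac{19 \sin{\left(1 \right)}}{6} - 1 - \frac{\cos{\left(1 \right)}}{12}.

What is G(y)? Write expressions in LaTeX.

G(y) = \frac{3 y^{2} \cos{\left(y \right)}}{4} - \frac{3 y \sin{\left(y \right)}}{2} - \frac{5 y \cos{\left(y \right)}}{3} + \frac{5 \sin{\left(y \right)}}{3} - \frac{5 \cos{\left(y \right)}}{2} - 1

Recover the given G'(y) by differentiating a candidate G(y); any mismatch rules it out.
A general antiderivative is \frac{3 y^{2} \cos{\left(y \right)}}{4} - \frac{3 y \sin{\left(y \right)}}{2} - \frac{5 y \cos{\left(y \right)}}{3} + \frac{5 \sin{\left(y \right)}}{3} - \frac{5 \cos{\left(y \right)}}{2} + C.
The condition gives C = - \frac{19 \sin{\left(1 \right)}}{6} - 1 - \frac{\cos{\left(1 \right)}}{12} - (- \frac{19 \sin{\left(1 \right)}}{6} - \frac{\cos{\left(1 \right)}}{12}) = -1.
So G(y) = \frac{3 y^{2} \cos{\left(y \right)}}{4} - \frac{3 y \sin{\left(y \right)}}{2} - \frac{5 y \cos{\left(y \right)}}{3} + \frac{5 \sin{\left(y \right)}}{3} - \frac{5 \cos{\left(y \right)}}{2} - 1.
Check: d/dy[\frac{3 y^{2} \cos{\left(y \right)}}{4} - \frac{3 y \sin{\left(y \right)}}{2} - \frac{5 y \cos{\left(y \right)}}{3} + \frac{5 \sin{\left(y \right)}}{3} - \frac{5 \cos{\left(y \right)}}{2} - 1] = - \frac{3 y^{2} \sin{\left(y \right)}}{4} + \frac{5 y \sin{\left(y \right)}}{3} + \sin{\left(y \right)}, which equals G'(y).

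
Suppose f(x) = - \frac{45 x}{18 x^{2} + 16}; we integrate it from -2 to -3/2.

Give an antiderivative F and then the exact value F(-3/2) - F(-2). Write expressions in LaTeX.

f matches the chain-rule pattern g'(h)*h' with inner function h(x) = \frac{3 x^{2}}{2} + \frac{4}{3}; substituting u = h(x) collapses the integral.
F(x) = - \frac{5 \log{\left(\frac{3 x^{2}}{2} + \frac{4}{3} \right)}}{4} is an antiderivative of f.
Check: d/dx[- \frac{5 \log{\left(\frac{3 x^{2}}{2} + \frac{4}{3} \right)}}{4}] = - \frac{45 x}{18 x^{2} + 16} = f(x).
F(-3/2) = - \frac{5 \log{\left(\frac{113}{24} \right)}}{4}; F(-2) = - \frac{5 \log{\left(\frac{22}{3} \right)}}{4}.
Integral = F(-3/2) - F(-2) = - \frac{5 \log{\left(\frac{113}{24} \right)}}{4} + \frac{5 \log{\left(\frac{22}{3} \right)}}{4}.

Antiderivative: F(x) = - \frac{5 \log{\left(\frac{3 x^{2}}{2} + \frac{4}{3} \right)}}{4}; value = - \frac{5 \log{\left(\frac{113}{24} \right)}}{4} + \frac{5 \log{\left(\frac{22}{3} \right)}}{4}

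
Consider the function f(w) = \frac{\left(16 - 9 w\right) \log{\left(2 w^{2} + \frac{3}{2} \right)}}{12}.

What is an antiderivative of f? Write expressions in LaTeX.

For F(w) to be correct the identity F'(w) - f(w) = 0 must hold.
Check: d/dw[- \frac{3 w^{2} \log{\left(2 w^{2} + \frac{3}{2} \right)}}{8} + \frac{3 w^{2}}{8} + \frac{4 w \log{\left(2 w^{2} + \frac{3}{2} \right)}}{3} - \frac{8 w}{3} - \frac{9 \log{\left(w^{2} + \frac{3}{4} \right)}}{32} + \frac{4 \sqrt{3} \operatorname{atan}{\left(\frac{2 \sqrt{3} w}{3} \right)}}{3}] = - \frac{3 w \log{\left(2 w^{2} + \frac{3}{2} \right)}}{4} + \frac{4 \log{\left(2 w^{2} + \frac{3}{2} \right)}}{3}, which equals f(w).

An antiderivative is F(w) = - \frac{3 w^{2} \log{\left(2 w^{2} + \frac{3}{2} \right)}}{8} + \frac{3 w^{2}}{8} + \frac{4 w \log{\left(2 w^{2} + \frac{3}{2} \right)}}{3} - \frac{8 w}{3} - \frac{9 \log{\left(w^{2} + \frac{3}{4} \right)}}{32} + \frac{4 \sqrt{3} \operatorname{atan}{\left(\frac{2 \sqrt{3} w}{3} \right)}}{3}.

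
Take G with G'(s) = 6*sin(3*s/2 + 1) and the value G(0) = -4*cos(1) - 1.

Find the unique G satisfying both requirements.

G(s) = -4*cos(3*s/2 + 1) - 1

Recover the given G'(s) by differentiating a candidate G(s); any mismatch rules it out.
A general antiderivative is -4*cos(3*s/2 + 1) + C.
The condition gives C = -4*cos(1) - 1 - (-4*cos(1)) = -1.
So G(s) = -4*cos(3*s/2 + 1) - 1.
Check: d/ds[-4*cos(3*s/2 + 1) - 1] = 6*sin(3*s/2 + 1) = G'(s).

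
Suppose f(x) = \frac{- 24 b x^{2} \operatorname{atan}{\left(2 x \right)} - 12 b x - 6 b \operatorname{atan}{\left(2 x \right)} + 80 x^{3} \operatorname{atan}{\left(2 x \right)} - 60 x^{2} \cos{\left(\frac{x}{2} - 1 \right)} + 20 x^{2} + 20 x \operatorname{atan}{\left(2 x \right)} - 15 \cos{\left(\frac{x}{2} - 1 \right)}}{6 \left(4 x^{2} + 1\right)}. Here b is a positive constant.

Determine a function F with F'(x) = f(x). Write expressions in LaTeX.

An antiderivative is F(x) = \frac{x \left(- 3 b + 5 x\right) \operatorname{atan}{\left(2 x \right)} - 15 \sin{\left(\frac{x}{2} - 1 \right)}}{3}.

A candidate is checked by its d/dx: the result must match f(x).
Check: d/dx[\frac{x \left(- 3 b + 5 x\right) \operatorname{atan}{\left(2 x \right)} - 15 \sin{\left(\frac{x}{2} - 1 \right)}}{3}] = \frac{- 24 b x^{2} \operatorname{atan}{\left(2 x \right)} - 12 b x - 6 b \operatorname{atan}{\left(2 x \right)} + 80 x^{3} \operatorname{atan}{\left(2 x \right)} - 60 x^{2} \cos{\left(\frac{x}{2} - 1 \right)} + 20 x^{2} + 20 x \operatorname{atan}{\left(2 x \right)} - 15 \cos{\left(\frac{x}{2} - 1 \right)}}{24 x^{2} + 6}, which equals f(x).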